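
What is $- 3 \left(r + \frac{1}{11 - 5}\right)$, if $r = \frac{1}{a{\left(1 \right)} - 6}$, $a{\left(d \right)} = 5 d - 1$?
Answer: $1$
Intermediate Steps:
$a{\left(d \right)} = -1 + 5 d$
$r = - \frac{1}{2}$ ($r = \frac{1}{\left(-1 + 5 \cdot 1\right) - 6} = \frac{1}{\left(-1 + 5\right) - 6} = \frac{1}{4 - 6} = \frac{1}{-2} = - \frac{1}{2} \approx -0.5$)
$- 3 \left(r + \frac{1}{11 - 5}\right) = - 3 \left(- \frac{1}{2} + \frac{1}{11 - 5}\right) = - 3 \left(- \frac{1}{2} + \frac{1}{6}\right) = \left(-3\right) \left(- \frac{1}{3}\right) = 1$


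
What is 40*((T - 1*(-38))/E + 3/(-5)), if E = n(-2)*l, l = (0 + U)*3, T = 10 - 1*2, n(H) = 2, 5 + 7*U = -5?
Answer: -716/3 ≈ -238.67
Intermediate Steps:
U = -10/7 (U = -5/7 + (1/7)*(-5) = -5/7 - 5/7 = -10/7 ≈ -1.4286)
T = 8 (T = 10 - 2 = 8)
l = -30/7 (l = (0 - 10/7)*3 = -10/7*3 = -30/7 ≈ -4.2857)
E = -60/7 (E = 2*(-30/7) = -60/7 ≈ -8.5714)
40*((T - 1*(-38))/E + 3/(-5)) = 40*((8 - 1*(-38))/(-60/7) + 3/(-5)) = 40*((8 + 38)*(-7/60) + 3*(-1/5)) = 40*(46*(-7/60) - 3/5) = 40*(-161/30 - 3/5) = 40*(-179/30) = -716/3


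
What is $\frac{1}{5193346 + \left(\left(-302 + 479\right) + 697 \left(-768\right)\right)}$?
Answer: $\frac{1}{4658227} \approx 2.1467 \cdot 10^{-7}$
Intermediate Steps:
$\frac{1}{5193346 + \left(\left(-302 + 479\right) + 697 \left(-768\right)\right)} = \frac{1}{5193346 + \left(177 - 535296\right)} = \frac{1}{5193346 - 535119} = \frac{1}{4658227}$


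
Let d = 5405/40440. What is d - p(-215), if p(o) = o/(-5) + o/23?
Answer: -6235249/186024 ≈ -33.518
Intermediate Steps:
p(o) = -18*o/115 (p(o) = o*(-⅕) + o*(1/23) = -o/5 + o/23 = -18*o/115)
d = 1081/8088 (d = 5405*(1/40440) = 1081/8088 ≈ 0.13365)
d - p(-215) = 1081/8088 - (-18)*(-215)/115 = 1081/8088 - 1*774/23 = 1081/8088 - 774/23 = -6235249/186024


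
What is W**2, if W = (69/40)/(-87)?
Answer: 529/1345600 ≈ 0.00039313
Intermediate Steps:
W = -23/1160 (W = (69*(1/40))*(-1/87) = (69/40)*(-1/87) = -23/1160 ≈ -0.019828)
W**2 = (-23/1160)**2 = 529/1345600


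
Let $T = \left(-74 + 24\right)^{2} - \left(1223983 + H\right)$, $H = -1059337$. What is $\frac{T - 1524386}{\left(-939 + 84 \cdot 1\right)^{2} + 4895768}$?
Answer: $- \frac{1686532}{5626793} \approx -0.29973$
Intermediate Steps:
$T = -162146$ ($T = \left(-74 + 24\right)^{2} - \left(1223983 - 1059337\right) = \left(-50\right)^{2} - 164646 = 2500 - 164646 = -162146$)
$\frac{T - 1524386}{\left(-939 + 84 \cdot 1\right)^{2} + 4895768} = \frac{-162146 - 1524386}{\left(-939 + 84 \cdot 1\right)^{2} + 4895768} = - \frac{1686532}{\left(-939 + 84\right)^{2} + 4895768} = - \frac{1686532}{\left(-855\right)^{2} + 4895768} = - \frac{1686532}{731025 + 4895768} = - \frac{1686532}{5626793}$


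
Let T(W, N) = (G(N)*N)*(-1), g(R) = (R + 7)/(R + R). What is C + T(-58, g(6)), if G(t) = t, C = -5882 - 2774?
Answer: -1246633/144 ≈ -8657.2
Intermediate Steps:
C = -8656
g(R) = (7 + R)/(2*R) (g(R) = (7 + R)/((2*R)) = (7 + R)*(1/(2*R)) = (7 + R)/(2*R))
T(W, N) = -N² (T(W, N) = (N*N)*(-1) = N²*(-1) = -N²)
C + T(-58, g(6)) = -8656 - ((½)*(7 + 6)/6)² = -8656 - ((½)*(⅙)*13)² = -8656 - (13/12)² = -8656 - 1*169/144 = -8656 - 169/144 = -1246633/144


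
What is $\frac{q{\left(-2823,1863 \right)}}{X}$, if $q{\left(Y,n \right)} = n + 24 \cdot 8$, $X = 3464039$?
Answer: $\frac{2055}{3464039} \approx 0.00059324$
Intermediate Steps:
$q{\left(Y,n \right)} = 192 + n$ ($q{\left(Y,n \right)} = n + 192 = 192 + n$)
$\frac{q{\left(-2823,1863 \right)}}{X} = \frac{192 + 1863}{3464039} = 2055 \cdot \frac{1}{3464039} = \frac{2055}{3464039}$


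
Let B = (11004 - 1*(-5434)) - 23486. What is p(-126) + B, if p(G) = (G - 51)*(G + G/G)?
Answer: 15077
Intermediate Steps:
B = -7048 (B = (11004 + 5434) - 23486 = 16438 - 23486 = -7048)
p(G) = (1 + G)*(-51 + G) (p(G) = (-51 + G)*(G + 1) = (-51 + G)*(1 + G) = (1 + G)*(-51 + G))
p(-126) + B = (-51 + (-126)² - 50*(-126)) - 7048 = (-51 + 15876 + 6300) - 7048 = 22125 - 7048 = 15077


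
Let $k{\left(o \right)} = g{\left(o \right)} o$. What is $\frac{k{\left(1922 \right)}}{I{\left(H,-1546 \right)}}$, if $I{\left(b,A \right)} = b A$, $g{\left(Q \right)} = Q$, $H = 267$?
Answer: $- \frac{1847042}{206391} \approx -8.9492$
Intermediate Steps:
$k{\left(o \right)} = o^{2}$ ($k{\left(o \right)} = o o = o^{2}$)
$I{\left(b,A \right)} = A b$
$\frac{k{\left(1922 \right)}}{I{\left(H,-1546 \right)}} = \frac{1922^{2}}{\left(-1546\right) 267} = \frac{3694084}{-412782} = 3694084 \left(- \frac{1}{412782}\right) = - \frac{1847042}{206391}$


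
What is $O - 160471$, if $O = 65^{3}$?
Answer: $114154$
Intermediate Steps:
$O = 274625$
$O - 160471 = 274625 - 160471 = 114154$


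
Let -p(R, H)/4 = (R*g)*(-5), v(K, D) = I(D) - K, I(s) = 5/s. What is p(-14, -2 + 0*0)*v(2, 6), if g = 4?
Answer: 3920/3 ≈ 1306.7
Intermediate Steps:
v(K, D) = -K + 5/D (v(K, D) = 5/D - K = -K + 5/D)
p(R, H) = 80*R (p(R, H) = -4*R*4*(-5) = -4*4*R*(-5) = -(-80)*R = 80*R)
p(-14, -2 + 0*0)*v(2, 6) = (80*(-14))*(-1*2 + 5/6) = -1120*(-2 + 5*(⅙)) = -1120*(-2 + ⅚) = -1120*(-7/6) = 3920/3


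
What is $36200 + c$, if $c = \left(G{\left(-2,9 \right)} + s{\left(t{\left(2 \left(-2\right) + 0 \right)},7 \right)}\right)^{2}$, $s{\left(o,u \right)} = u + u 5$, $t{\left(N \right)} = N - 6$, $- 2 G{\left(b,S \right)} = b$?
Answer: $38049$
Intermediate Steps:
$G{\left(b,S \right)} = - \frac{b}{2}$
$t{\left(N \right)} = -6 + N$ ($t{\left(N \right)} = N - 6 = -6 + N$)
$s{\left(o,u \right)} = 6 u$ ($s{\left(o,u \right)} = u + 5 u = 6 u$)
$c = 1849$ ($c = \left(\left(- \frac{1}{2}\right) \left(-2\right) + 6 \cdot 7\right)^{2} = \left(1 + 42\right)^{2} = 43^{2} = 1849$)
$36200 + c = 36200 + 1849 = 38049$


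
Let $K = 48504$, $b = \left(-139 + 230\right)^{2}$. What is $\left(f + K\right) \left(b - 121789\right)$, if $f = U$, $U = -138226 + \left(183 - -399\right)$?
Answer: $10118103120$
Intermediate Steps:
$U = -137644$ ($U = -138226 + \left(183 + 399\right) = -138226 + 582 = -137644$)
$b = 8281$ ($b = 91^{2} = 8281$)
$f = -137644$
$\left(f + K\right) \left(b - 121789\right) = \left(-137644 + 48504\right) \left(8281 - 121789\right) = \left(-89140\right) \left(-113508\right) = 10118103120$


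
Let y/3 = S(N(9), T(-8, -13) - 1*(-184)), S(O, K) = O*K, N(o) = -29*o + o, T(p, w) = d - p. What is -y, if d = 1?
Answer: 145908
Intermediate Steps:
T(p, w) = 1 - p
N(o) = -28*o
S(O, K) = K*O
y = -145908 (y = 3*(((1 - 1*(-8)) - 1*(-184))*(-28*9)) = 3*(((1 + 8) + 184)*(-252)) = 3*((9 + 184)*(-252)) = 3*(193*(-252)) = 3*(-48636) = -145908)
-y = -1*(-145908) = 145908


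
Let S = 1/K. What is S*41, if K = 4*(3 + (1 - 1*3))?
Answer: 41/4 ≈ 10.250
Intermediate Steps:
K = 4 (K = 4*(3 + (1 - 3)) = 4*(3 - 2) = 4*1 = 4)
S = ¼ (S = 1/4 = ¼ ≈ 0.25000)
S*41 = (¼)*41 = 41/4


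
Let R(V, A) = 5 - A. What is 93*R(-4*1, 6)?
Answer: -93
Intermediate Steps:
93*R(-4*1, 6) = 93*(5 - 1*6) = 93*(5 - 6) = 93*(-1) = -93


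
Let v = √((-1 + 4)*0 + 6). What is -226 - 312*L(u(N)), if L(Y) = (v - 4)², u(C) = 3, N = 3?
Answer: -7090 + 2496*√6 ≈ -976.07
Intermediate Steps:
v = √6 (v = √(3*0 + 6) = √(0 + 6) = √6 ≈ 2.4495)
L(Y) = (-4 + √6)² (L(Y) = (√6 - 4)² = (-4 + √6)²)
-226 - 312*L(u(N)) = -226 - 312*(4 - √6)²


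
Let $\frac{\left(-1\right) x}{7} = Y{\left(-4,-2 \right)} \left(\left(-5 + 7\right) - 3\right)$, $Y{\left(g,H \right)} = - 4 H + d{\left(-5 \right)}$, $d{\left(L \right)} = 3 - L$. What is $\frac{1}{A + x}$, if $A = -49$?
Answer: $\frac{1}{63} \approx 0.015873$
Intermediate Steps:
$Y{\left(g,H \right)} = 8 - 4 H$ ($Y{\left(g,H \right)} = - 4 H + \left(3 - -5\right) = - 4 H + \left(3 + 5\right) = - 4 H + 8 = 8 - 4 H$)
$x = 112$ ($x = - 7 \left(8 - -8\right) \left(\left(-5 + 7\right) - 3\right) = - 7 \left(8 + 8\right) \left(2 - 3\right) = - 7 \cdot 16 \left(-1\right) = \left(-7\right) \left(-16\right) = 112$)
$\frac{1}{A + x} = \frac{1}{-49 + 112} = \frac{1}{63}$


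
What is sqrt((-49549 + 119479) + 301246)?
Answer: 2*sqrt(92794) ≈ 609.24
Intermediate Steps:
sqrt((-49549 + 119479) + 301246) = sqrt(69930 + 301246) = sqrt(371176) = 2*sqrt(92794)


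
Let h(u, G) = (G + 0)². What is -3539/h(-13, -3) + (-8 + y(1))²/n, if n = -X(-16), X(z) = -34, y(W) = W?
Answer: -119885/306 ≈ -391.78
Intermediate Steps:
h(u, G) = G²
n = 34 (n = -1*(-34) = 34)
-3539/h(-13, -3) + (-8 + y(1))²/n = -3539/((-3)²) + (-8 + 1)²/34 = -3539/9 + (-7)²*(1/34) = -3539*⅑ + 49*(1/34) = -3539/9 + 49/34 = -119885/306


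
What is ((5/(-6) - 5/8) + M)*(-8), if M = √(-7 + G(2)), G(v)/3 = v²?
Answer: 35/3 - 8*√5 ≈ -6.2219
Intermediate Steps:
G(v) = 3*v²
M = √5 (M = √(-7 + 3*2²) = √(-7 + 3*4) = √(-7 + 12) = √5 ≈ 2.2361)
((5/(-6) - 5/8) + M)*(-8) = ((5/(-6) - 5/8) + √5)*(-8) = ((5*(-⅙) - 5*⅛) + √5)*(-8) = ((-⅚ - 5/8) + √5)*(-8) = (-35/24 + √5)*(-8) = 35/3 - 8*√5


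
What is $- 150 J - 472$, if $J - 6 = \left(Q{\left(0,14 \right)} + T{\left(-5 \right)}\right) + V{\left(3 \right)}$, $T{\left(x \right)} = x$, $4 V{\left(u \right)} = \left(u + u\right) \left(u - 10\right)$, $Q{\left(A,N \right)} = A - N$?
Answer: $3053$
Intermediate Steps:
$V{\left(u \right)} = \frac{u \left(-10 + u\right)}{2}$ ($V{\left(u \right)} = \frac{\left(u + u\right) \left(u - 10\right)}{4} = \frac{2 u \left(-10 + u\right)}{4} = \frac{u \left(-10 + u\right)}{2}$)
$J = - \frac{47}{2}$ ($J = 6 + \left(\left(\left(0 - 14\right) - 5\right) + \frac{1}{2} \cdot 3 \left(-10 + 3\right)\right) = 6 + \left(\left(\left(0 - 14\right) - 5\right) + \frac{1}{2} \cdot 3 \left(-7\right)\right) = 6 - \frac{59}{2} = - \frac{47}{2} \approx -23.5$)
$- 150 J - 472 = \left(-150\right) \left(- \frac{47}{2}\right) - 472 = 3525 - 472 = 3053$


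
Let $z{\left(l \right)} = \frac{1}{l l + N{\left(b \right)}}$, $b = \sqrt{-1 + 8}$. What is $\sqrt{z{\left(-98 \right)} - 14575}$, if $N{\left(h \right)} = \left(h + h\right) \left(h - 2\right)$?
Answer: $\frac{\sqrt{-280364698 + 116600 \sqrt{7}}}{2 \sqrt{4809 - 2 \sqrt{7}}} \approx 120.73 i$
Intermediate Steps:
$b = \sqrt{7} \approx 2.6458$
$N{\left(h \right)} = 2 h \left(-2 + h\right)$
$z{\left(l \right)} = \frac{1}{l^{2} + 2 \sqrt{7} \left(-2 + \sqrt{7}\right)}$ ($z{\left(l \right)} = \frac{1}{l l + 2 \sqrt{7} \left(-2 + \sqrt{7}\right)} = \frac{1}{l^{2} + 2 \sqrt{7} \left(-2 + \sqrt{7}\right)}$)
$\sqrt{z{\left(-98 \right)} - 14575} = \sqrt{\frac{1}{14 + \left(-98\right)^{2} - 4 \sqrt{7}} - 14575} = \sqrt{\frac{1}{14 + 9604 - 4 \sqrt{7}} - 14575} = \sqrt{\frac{1}{9618 - 4 \sqrt{7}} - 14575} = \sqrt{-14575 + \frac{1}{9618 - 4 \sqrt{7}}}$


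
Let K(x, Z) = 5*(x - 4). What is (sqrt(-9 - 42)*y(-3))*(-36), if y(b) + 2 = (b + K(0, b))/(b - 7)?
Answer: -54*I*sqrt(51)/5 ≈ -77.127*I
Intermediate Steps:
K(x, Z) = -20 + 5*x (K(x, Z) = 5*(-4 + x) = -20 + 5*x)
y(b) = -2 + (-20 + b)/(-7 + b) (y(b) = -2 + (b + (-20 + 5*0))/(b - 7) = -2 + (b + (-20 + 0))/(-7 + b) = -2 + (b - 20)/(-7 + b) = -2 + (-20 + b)/(-7 + b))
(sqrt(-9 - 42)*y(-3))*(-36) = (sqrt(-9 - 42)*((-6 - 1*(-3))/(-7 - 3)))*(-36) = (sqrt(-51)*((-6 + 3)/(-10)))*(-36) = ((I*sqrt(51))*(-1/10*(-3)))*(-36) = ((I*sqrt(51))*(3/10))*(-36) = (3*I*sqrt(51)/10)*(-36) = -54*I*sqrt(51)/5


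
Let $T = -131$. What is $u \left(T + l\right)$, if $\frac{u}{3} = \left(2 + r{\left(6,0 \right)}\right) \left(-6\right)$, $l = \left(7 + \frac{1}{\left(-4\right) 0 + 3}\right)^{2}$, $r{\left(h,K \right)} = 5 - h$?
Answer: $1390$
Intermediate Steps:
$l = \frac{484}{9}$ ($l = \left(7 + \frac{1}{0 + 3}\right)^{2} = \left(7 + \frac{1}{3}\right)^{2} = \left(\frac{22}{3}\right)^{2} = \frac{484}{9} \approx 53.778$)
$u = -18$ ($u = 3 \left(2 + \left(5 - 6\right)\right) \left(-6\right) = 3 \left(2 - 1\right) \left(-6\right) = 3 \cdot 1 \left(-6\right) = 3 \left(-6\right) = -18$)
$u \left(T + l\right) = - 18 \left(-131 + \frac{484}{9}\right) = \left(-18\right) \left(- \frac{695}{9}\right) = 1390$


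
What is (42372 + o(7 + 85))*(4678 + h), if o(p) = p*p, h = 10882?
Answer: 791008160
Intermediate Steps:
o(p) = p²
(42372 + o(7 + 85))*(4678 + h) = (42372 + (7 + 85)²)*(4678 + 10882) = (42372 + 92²)*15560 = (42372 + 8464)*15560 = 50836*15560 = 791008160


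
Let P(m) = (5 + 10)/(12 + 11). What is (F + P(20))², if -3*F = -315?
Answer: 5904900/529 ≈ 11162.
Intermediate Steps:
F = 105 (F = -⅓*(-315) = 105)
P(m) = 15/23
(F + P(20))² = (105 + 15/23)² = (2430/23)² = 5904900/529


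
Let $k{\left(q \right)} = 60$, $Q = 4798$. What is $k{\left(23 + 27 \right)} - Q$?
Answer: $-4738$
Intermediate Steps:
$k{\left(23 + 27 \right)} - Q = 60 - 4798 = -4738$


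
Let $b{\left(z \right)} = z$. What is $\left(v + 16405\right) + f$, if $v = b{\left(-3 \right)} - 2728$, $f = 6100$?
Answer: $19774$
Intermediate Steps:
$v = -2731$ ($v = -3 - 2728 = -2731$)
$\left(v + 16405\right) + f = \left(-2731 + 16405\right) + 6100 = 13674 + 6100 = 19774$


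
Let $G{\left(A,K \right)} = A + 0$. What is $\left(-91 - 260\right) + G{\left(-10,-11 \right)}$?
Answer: $-361$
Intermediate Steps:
$G{\left(A,K \right)} = A$
$\left(-91 - 260\right) + G{\left(-10,-11 \right)} = \left(-91 - 260\right) - 10 = -351 - 10 = -361$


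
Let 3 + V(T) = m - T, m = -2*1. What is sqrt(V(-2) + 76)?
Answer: sqrt(73) ≈ 8.5440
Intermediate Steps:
m = -2
V(T) = -5 - T (V(T) = -3 + (-2 - T) = -5 - T)
sqrt(V(-2) + 76) = sqrt((-5 - 1*(-2)) + 76) = sqrt((-5 + 2) + 76) = sqrt(-3 + 76) = sqrt(73)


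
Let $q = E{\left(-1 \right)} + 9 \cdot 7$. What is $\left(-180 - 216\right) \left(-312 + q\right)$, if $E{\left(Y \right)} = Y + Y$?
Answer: $99396$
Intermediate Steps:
$E{\left(Y \right)} = 2 Y$
$q = 61$ ($q = 2 \left(-1\right) + 9 \cdot 7 = -2 + 63 = 61$)
$\left(-180 - 216\right) \left(-312 + q\right) = \left(-180 - 216\right) \left(-312 + 61\right) = \left(-396\right) \left(-251\right) = 99396$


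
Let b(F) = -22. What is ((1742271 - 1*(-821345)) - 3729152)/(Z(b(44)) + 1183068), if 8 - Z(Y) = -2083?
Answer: -388512/395053 ≈ -0.98344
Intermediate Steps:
Z(Y) = 2091 (Z(Y) = 8 - 1*(-2083) = 8 + 2083 = 2091)
((1742271 - 1*(-821345)) - 3729152)/(Z(b(44)) + 1183068) = ((1742271 - 1*(-821345)) - 3729152)/(2091 + 1183068) = ((1742271 + 821345) - 3729152)/1185159 = (2563616 - 3729152)*(1/1185159) = -1165536*1/1185159 = -388512/395053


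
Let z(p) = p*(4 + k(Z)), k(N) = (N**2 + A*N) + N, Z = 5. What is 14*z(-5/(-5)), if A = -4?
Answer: 196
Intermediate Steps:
k(N) = N**2 - 3*N (k(N) = (N**2 - 4*N) + N = N**2 - 3*N)
z(p) = 14*p (z(p) = p*(4 + 5*(-3 + 5)) = p*(4 + 5*2) = p*(4 + 10) = p*14 = 14*p)
14*z(-5/(-5)) = 14*(14*(-5/(-5))) = 14*(14*(-5*(-1/5))) = 14*(14*1) = 14*14 = 196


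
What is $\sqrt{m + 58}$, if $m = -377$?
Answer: $i \sqrt{319} \approx 17.861 i$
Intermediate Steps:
$\sqrt{m + 58} = \sqrt{-377 + 58} = \sqrt{-319} = i \sqrt{319}$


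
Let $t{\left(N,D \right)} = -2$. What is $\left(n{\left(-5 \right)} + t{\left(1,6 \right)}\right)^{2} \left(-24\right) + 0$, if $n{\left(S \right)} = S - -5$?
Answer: $-96$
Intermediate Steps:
$n{\left(S \right)} = 5 + S$ ($n{\left(S \right)} = S + 5 = 5 + S$)
$\left(n{\left(-5 \right)} + t{\left(1,6 \right)}\right)^{2} \left(-24\right) + 0 = \left(\left(5 - 5\right) - 2\right)^{2} \left(-24\right) + 0 = \left(0 - 2\right)^{2} \left(-24\right) + 0 = \left(-2\right)^{2} \left(-24\right) + 0 = 4 \left(-24\right) + 0 = -96 + 0 = -96$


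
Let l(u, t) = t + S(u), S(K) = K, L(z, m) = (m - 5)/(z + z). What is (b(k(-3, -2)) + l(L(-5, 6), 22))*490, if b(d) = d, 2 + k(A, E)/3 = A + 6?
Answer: 12201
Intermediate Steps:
k(A, E) = 12 + 3*A (k(A, E) = -6 + 3*(A + 6) = -6 + 3*(6 + A) = -6 + (18 + 3*A) = 12 + 3*A)
L(z, m) = (-5 + m)/(2*z) (L(z, m) = (-5 + m)/((2*z)) = (-5 + m)*(1/(2*z)) = (-5 + m)/(2*z))
l(u, t) = t + u
(b(k(-3, -2)) + l(L(-5, 6), 22))*490 = ((12 + 3*(-3)) + (22 + (½)*(-5 + 6)/(-5)))*490 = ((12 - 9) + (22 + (½)*(-⅕)*1))*490 = (3 + (22 - ⅒))*490 = (3 + 219/10)*490 = (249/10)*490 = 12201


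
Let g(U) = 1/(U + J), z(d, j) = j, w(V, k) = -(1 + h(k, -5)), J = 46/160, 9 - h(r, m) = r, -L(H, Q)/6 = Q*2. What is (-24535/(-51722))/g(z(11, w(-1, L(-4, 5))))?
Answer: -2487849/75232 ≈ -33.069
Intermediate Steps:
L(H, Q) = -12*Q (L(H, Q) = -6*Q*2 = -12*Q)
h(r, m) = 9 - r
J = 23/80 (J = 46*(1/160) = 23/80 ≈ 0.28750)
w(V, k) = -10 + k (w(V, k) = -(1 + (9 - k)) = -(10 - k) = -10 + k)
g(U) = 1/(23/80 + U) (g(U) = 1/(U + 23/80) = 1/(23/80 + U))
(-24535/(-51722))/g(z(11, w(-1, L(-4, 5)))) = (-24535/(-51722))/((80/(23 + 80*(-10 - 12*5)))) = (-24535*(-1/51722))/((80/(23 + 80*(-10 - 60)))) = 24535/(51722*((80/(23 + 80*(-70))))) = 24535/(51722*((80/(23 - 5600)))) = 24535/(51722*((80/(-5577)))) = 24535/(51722*((80*(-1/5577)))) = 24535/(51722*(-80/5577)) = (24535/51722)*(-5577/80) = -2487849/75232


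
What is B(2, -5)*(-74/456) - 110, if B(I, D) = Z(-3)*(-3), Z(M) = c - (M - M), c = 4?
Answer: -2053/19 ≈ -108.05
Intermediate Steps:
Z(M) = 4 (Z(M) = 4 - (M - M) = 4 - 1*0 = 4 + 0 = 4)
B(I, D) = -12 (B(I, D) = 4*(-3) = -12)
B(2, -5)*(-74/456) - 110 = -(-888)/456 - 110 = -12*(-37/228) - 110 = 37/19 - 110 = -2053/19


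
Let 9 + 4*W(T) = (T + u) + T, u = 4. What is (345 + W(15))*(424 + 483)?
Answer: 1274335/4 ≈ 3.1858e+5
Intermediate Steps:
W(T) = -5/4 + T/2 (W(T) = -9/4 + ((T + 4) + T)/4 = -9/4 + ((4 + T) + T)/4 = -9/4 + (4 + 2*T)/4 = -9/4 + (1 + T/2) = -5/4 + T/2)
(345 + W(15))*(424 + 483) = (345 + (-5/4 + (½)*15))*(424 + 483) = (345 + (-5/4 + 15/2))*907 = (345 + 25/4)*907 = (1405/4)*907 = 1274335/4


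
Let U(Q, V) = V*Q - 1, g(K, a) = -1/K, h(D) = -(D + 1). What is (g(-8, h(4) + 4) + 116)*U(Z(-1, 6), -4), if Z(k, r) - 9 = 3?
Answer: -45521/8 ≈ -5690.1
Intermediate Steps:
Z(k, r) = 12 (Z(k, r) = 9 + 3 = 12)
h(D) = -1 - D (h(D) = -(1 + D) = -1 - D)
U(Q, V) = -1 + Q*V (U(Q, V) = Q*V - 1 = -1 + Q*V)
(g(-8, h(4) + 4) + 116)*U(Z(-1, 6), -4) = (-1/(-8) + 116)*(-1 + 12*(-4)) = (-1*(-⅛) + 116)*(-1 - 48) = (⅛ + 116)*(-49) = (929/8)*(-49) = -45521/8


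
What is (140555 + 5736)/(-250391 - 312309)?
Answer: -146291/562700 ≈ -0.25998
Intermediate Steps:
(140555 + 5736)/(-250391 - 312309) = 146291/(-562700) = 146291*(-1/562700) = -146291/562700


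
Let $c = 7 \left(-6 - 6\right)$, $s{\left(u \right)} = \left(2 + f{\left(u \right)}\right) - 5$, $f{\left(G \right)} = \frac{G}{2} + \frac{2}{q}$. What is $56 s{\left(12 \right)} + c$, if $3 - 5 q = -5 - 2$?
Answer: $140$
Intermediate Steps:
$q = 2$ ($q = \frac{3}{5} - \frac{-5 - 2}{5} = \frac{3}{5} - - \frac{7}{5} = \frac{3}{5} + \frac{7}{5} = 2$)
$f{\left(G \right)} = 1 + \frac{G}{2}$ ($f{\left(G \right)} = \frac{G}{2} + \frac{2}{2} = G \frac{1}{2} + 2 \cdot \frac{1}{2} = \frac{G}{2} + 1 = 1 + \frac{G}{2}$)
$s{\left(u \right)} = -2 + \frac{u}{2}$ ($s{\left(u \right)} = \left(2 + \left(1 + \frac{u}{2}\right)\right) - 5 = \left(3 + \frac{u}{2}\right) - 5 = -2 + \frac{u}{2}$)
$c = -84$ ($c = 7 \left(-12\right) = -84$)
$56 s{\left(12 \right)} + c = 56 \left(-2 + \frac{1}{2} \cdot 12\right) - 84 = 56 \left(-2 + 6\right) - 84 = 56 \cdot 4 - 84 = 224 - 84 = 140$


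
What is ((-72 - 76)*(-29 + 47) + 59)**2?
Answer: 6786025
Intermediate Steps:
((-72 - 76)*(-29 + 47) + 59)**2 = (-148*18 + 59)**2 = (-2664 + 59)**2 = (-2605)**2 = 6786025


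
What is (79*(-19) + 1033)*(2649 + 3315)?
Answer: -2791152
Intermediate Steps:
(79*(-19) + 1033)*(2649 + 3315) = (-1501 + 1033)*5964 = -468*5964 = -2791152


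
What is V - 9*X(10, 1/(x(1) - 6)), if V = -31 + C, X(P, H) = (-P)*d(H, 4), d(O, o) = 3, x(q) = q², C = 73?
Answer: 312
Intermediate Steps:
X(P, H) = -3*P (X(P, H) = -P*3 = -3*P)
V = 42 (V = -31 + 73 = 42)
V - 9*X(10, 1/(x(1) - 6)) = 42 - (-27)*10 = 42 - 9*(-30) = 42 + 270 = 312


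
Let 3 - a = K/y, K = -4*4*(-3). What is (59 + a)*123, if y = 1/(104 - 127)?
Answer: 143418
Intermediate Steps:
K = 48 (K = -16*(-3) = 48)
y = -1/23 (y = 1/(-23) = -1/23 ≈ -0.043478)
a = 1107 (a = 3 - 48/(-1/23) = 3 - 48*(-23) = 3 - 1*(-1104) = 3 + 1104 = 1107)
(59 + a)*123 = (59 + 1107)*123 = 1166*123 = 143418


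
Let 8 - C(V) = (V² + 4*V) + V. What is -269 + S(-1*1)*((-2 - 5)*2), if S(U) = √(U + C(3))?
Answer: -269 - 14*I*√17 ≈ -269.0 - 57.723*I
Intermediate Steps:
C(V) = 8 - V² - 5*V (C(V) = 8 - ((V² + 4*V) + V) = 8 - (V² + 5*V) = 8 + (-V² - 5*V) = 8 - V² - 5*V)
S(U) = √(-16 + U) (S(U) = √(U + (8 - 1*3² - 5*3)) = √(U + (8 - 1*9 - 15)) = √(U + (8 - 9 - 15)) = √(U - 16) = √(-16 + U))
-269 + S(-1*1)*((-2 - 5)*2) = -269 + √(-16 - 1*1)*((-2 - 5)*2) = -269 + √(-16 - 1)*(-7*2) = -269 + √(-17)*(-14) = -269 + (I*√17)*(-14) = -269 - 14*I*√17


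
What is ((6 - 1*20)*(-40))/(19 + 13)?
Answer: 35/2 ≈ 17.500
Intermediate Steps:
((6 - 1*20)*(-40))/(19 + 13) = ((6 - 20)*(-40))/32 = -14*(-40)*(1/32) = 560*(1/32) = 35/2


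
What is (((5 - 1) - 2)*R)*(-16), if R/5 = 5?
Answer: -800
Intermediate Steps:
R = 25 (R = 5*5 = 25)
(((5 - 1) - 2)*R)*(-16) = (((5 - 1) - 2)*25)*(-16) = ((4 - 2)*25)*(-16) = (2*25)*(-16) = 50*(-16) = -800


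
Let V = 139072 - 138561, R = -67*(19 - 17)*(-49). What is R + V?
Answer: 7077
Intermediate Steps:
R = 6566 (R = -67*2*(-49) = -134*(-49) = 6566)
V = 511
R + V = 6566 + 511 = 7077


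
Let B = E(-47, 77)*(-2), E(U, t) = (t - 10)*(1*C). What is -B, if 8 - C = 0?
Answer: 1072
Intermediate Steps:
C = 8 (C = 8 - 1*0 = 8 + 0 = 8)
E(U, t) = -80 + 8*t (E(U, t) = (t - 10)*(1*8) = (-10 + t)*8 = -80 + 8*t)
B = -1072 (B = (-80 + 8*77)*(-2) = (-80 + 616)*(-2) = 536*(-2) = -1072)
-B = -1*(-1072) = 1072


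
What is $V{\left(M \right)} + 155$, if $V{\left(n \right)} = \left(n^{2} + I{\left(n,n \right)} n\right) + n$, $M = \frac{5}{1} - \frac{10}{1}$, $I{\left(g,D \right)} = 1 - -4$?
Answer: $150$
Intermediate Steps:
$I{\left(g,D \right)} = 5$ ($I{\left(g,D \right)} = 1 + 4 = 5$)
$M = -5$ ($M = 5 \cdot 1 - 10 = 5 - 10 = -5$)
$V{\left(n \right)} = n^{2} + 6 n$ ($V{\left(n \right)} = \left(n^{2} + 5 n\right) + n = n^{2} + 6 n$)
$V{\left(M \right)} + 155 = - 5 \left(6 - 5\right) + 155 = \left(-5\right) 1 + 155 = -5 + 155 = 150$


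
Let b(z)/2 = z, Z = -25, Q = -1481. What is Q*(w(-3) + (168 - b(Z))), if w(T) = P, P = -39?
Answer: -265099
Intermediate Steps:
b(z) = 2*z
w(T) = -39
Q*(w(-3) + (168 - b(Z))) = -1481*(-39 + (168 - 2*(-25))) = -1481*(-39 + (168 - 1*(-50))) = -1481*(-39 + (168 + 50)) = -1481*(-39 + 218) = -1481*179 = -265099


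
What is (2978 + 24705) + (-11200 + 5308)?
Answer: 21791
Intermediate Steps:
(2978 + 24705) + (-11200 + 5308) = 27683 - 5892 = 21791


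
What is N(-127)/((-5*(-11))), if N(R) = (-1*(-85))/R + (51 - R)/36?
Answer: 9773/125730 ≈ 0.077730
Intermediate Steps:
N(R) = 17/12 + 85/R - R/36 (N(R) = 85/R + (51 - R)*(1/36) = 85/R + (17/12 - R/36) = 17/12 + 85/R - R/36)
N(-127)/((-5*(-11))) = ((1/36)*(3060 - 1*(-127)*(-51 - 127))/(-127))/((-5*(-11))) = ((1/36)*(-1/127)*(3060 - 1*(-127)*(-178)))/55 = ((1/36)*(-1/127)*(3060 - 22606))*(1/55) = ((1/36)*(-1/127)*(-19546))*(1/55) = (9773/2286)*(1/55) = 9773/125730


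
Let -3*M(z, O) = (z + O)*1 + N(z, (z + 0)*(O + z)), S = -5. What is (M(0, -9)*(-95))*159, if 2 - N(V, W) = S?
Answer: -10070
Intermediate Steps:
N(V, W) = 7 (N(V, W) = 2 - 1*(-5) = 2 + 5 = 7)
M(z, O) = -7/3 - O/3 - z/3 (M(z, O) = -((z + O)*1 + 7)/3 = -((O + z)*1 + 7)/3 = -((O + z) + 7)/3 = -(7 + O + z)/3 = -7/3 - O/3 - z/3)
(M(0, -9)*(-95))*159 = ((-7/3 - ⅓*(-9) - ⅓*0)*(-95))*159 = ((-7/3 + 3 + 0)*(-95))*159 = ((⅔)*(-95))*159 = -190/3*159 = -10070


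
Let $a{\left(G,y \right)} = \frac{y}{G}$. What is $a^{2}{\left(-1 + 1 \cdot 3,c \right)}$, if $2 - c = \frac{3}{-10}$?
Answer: $\frac{529}{400} \approx 1.3225$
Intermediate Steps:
$c = \frac{23}{10}$ ($c = 2 - \frac{3}{-10} = 2 - 3 \left(- \frac{1}{10}\right) = 2 - - \frac{3}{10} = 2 + \frac{3}{10} = \frac{23}{10} \approx 2.3$)
$a^{2}{\left(-1 + 1 \cdot 3,c \right)} = \left(\frac{23}{10 \left(-1 + 1 \cdot 3\right)}\right)^{2} = \left(\frac{23}{10 \left(-1 + 3\right)}\right)^{2} = \left(\frac{23}{10 \cdot 2}\right)^{2} = \left(\frac{23}{10} \cdot \frac{1}{2}\right)^{2} = \left(\frac{23}{20}\right)^{2} = \frac{529}{400}$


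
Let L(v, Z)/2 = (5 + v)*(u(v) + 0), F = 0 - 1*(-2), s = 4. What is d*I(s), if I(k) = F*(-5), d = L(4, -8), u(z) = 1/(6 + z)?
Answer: -18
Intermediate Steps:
F = 2 (F = 0 + 2 = 2)
L(v, Z) = 2*(5 + v)/(6 + v) (L(v, Z) = 2*((5 + v)*(1/(6 + v) + 0)) = 2*((5 + v)/(6 + v)) = 2*(5 + v)/(6 + v))
d = 9/5 (d = 2*(5 + 4)/(6 + 4) = 2*9/10 = 2*(⅒)*9 = 9/5 ≈ 1.8000)
I(k) = -10 (I(k) = 2*(-5) = -10)
d*I(s) = (9/5)*(-10) = -18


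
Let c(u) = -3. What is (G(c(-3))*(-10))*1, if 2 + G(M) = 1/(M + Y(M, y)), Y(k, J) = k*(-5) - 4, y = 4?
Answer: 75/4 ≈ 18.750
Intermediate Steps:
Y(k, J) = -4 - 5*k (Y(k, J) = -5*k - 4 = -4 - 5*k)
G(M) = -2 + 1/(-4 - 4*M) (G(M) = -2 + 1/(M + (-4 - 5*M)) = -2 + 1/(-4 - 4*M))
(G(c(-3))*(-10))*1 = (((-9 - 8*(-3))/(4*(1 - 3)))*(-10))*1 = (((¼)*(-9 + 24)/(-2))*(-10))*1 = (((¼)*(-½)*15)*(-10))*1 = -15/8*(-10)*1 = (75/4)*1 = 75/4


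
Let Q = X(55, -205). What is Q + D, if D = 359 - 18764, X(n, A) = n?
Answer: -18350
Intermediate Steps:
D = -18405
Q = 55
Q + D = 55 - 18405 = -18350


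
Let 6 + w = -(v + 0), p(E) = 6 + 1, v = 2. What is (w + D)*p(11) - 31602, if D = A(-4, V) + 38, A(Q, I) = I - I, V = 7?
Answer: -31392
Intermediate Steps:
A(Q, I) = 0
p(E) = 7
w = -8 (w = -6 - (2 + 0) = -6 - 1*2 = -6 - 2 = -8)
D = 38 (D = 0 + 38 = 38)
(w + D)*p(11) - 31602 = (-8 + 38)*7 - 31602 = 30*7 - 31602 = 210 - 31602 = -31392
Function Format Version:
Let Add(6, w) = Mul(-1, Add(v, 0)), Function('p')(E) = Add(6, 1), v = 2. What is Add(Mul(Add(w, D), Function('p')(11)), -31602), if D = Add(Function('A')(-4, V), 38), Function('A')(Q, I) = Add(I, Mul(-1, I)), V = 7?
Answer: -31392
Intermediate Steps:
Function('A')(Q, I) = 0
Function('p')(E) = 7
w = -8 (w = Add(-6, Mul(-1, Add(2, 0))) = Add(-6, Mul(-1, 2)) = Add(-6, -2) = -8)
D = 38 (D = Add(0, 38) = 38)
Add(Mul(Add(w, D), Function('p')(11)), -31602) = Add(Mul(Add(-8, 38), 7), -31602) = Add(Mul(30, 7), -31602) = Add(210, -31602) = -31392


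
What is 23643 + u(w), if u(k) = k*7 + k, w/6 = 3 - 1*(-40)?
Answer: 25707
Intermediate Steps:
w = 258 (w = 6*(3 - 1*(-40)) = 6*(3 + 40) = 6*43 = 258)
u(k) = 8*k (u(k) = 7*k + k = 8*k)
23643 + u(w) = 23643 + 8*258 = 23643 + 2064 = 25707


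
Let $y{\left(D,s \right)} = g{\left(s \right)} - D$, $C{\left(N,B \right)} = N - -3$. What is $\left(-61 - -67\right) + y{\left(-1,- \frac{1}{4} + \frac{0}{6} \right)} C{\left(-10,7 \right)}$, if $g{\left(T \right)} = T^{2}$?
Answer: $- \frac{23}{16} \approx -1.4375$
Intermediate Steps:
$C{\left(N,B \right)} = 3 + N$ ($C{\left(N,B \right)} = N + 3 = 3 + N$)
$y{\left(D,s \right)} = s^{2} - D$
$\left(-61 - -67\right) + y{\left(-1,- \frac{1}{4} + \frac{0}{6} \right)} C{\left(-10,7 \right)} = \left(-61 - -67\right) + \left(\left(- \frac{1}{4} + \frac{0}{6}\right)^{2} - -1\right) \left(3 - 10\right) = \left(-61 + 67\right) + \left(\left(\left(-1\right) \frac{1}{4} + 0 \cdot \frac{1}{6}\right)^{2} + 1\right) \left(-7\right) = 6 + \left(\left(- \frac{1}{4} + 0\right)^{2} + 1\right) \left(-7\right) = 6 + \left(\left(- \frac{1}{4}\right)^{2} + 1\right) \left(-7\right) = 6 + \left(\frac{1}{16} + 1\right) \left(-7\right) = 6 + \frac{17}{16} \left(-7\right) = 6 - \frac{119}{16} = - \frac{23}{16}$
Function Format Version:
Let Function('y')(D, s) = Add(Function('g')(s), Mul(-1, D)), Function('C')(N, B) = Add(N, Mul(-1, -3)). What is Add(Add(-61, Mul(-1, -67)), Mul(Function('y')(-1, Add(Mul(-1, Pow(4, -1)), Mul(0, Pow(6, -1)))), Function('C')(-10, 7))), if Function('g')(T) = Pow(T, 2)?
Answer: Rational(-23, 16) ≈ -1.4375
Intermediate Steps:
Function('C')(N, B) = Add(3, N) (Function('C')(N, B) = Add(N, 3) = Add(3, N))
Function('y')(D, s) = Add(Pow(s, 2), Mul(-1, D))
Add(Add(-61, Mul(-1, -67)), Mul(Function('y')(-1, Add(Mul(-1, Pow(4, -1)), Mul(0, Pow(6, -1)))), Function('C')(-10, 7))) = Add(Add(-61, Mul(-1, -67)), Mul(Add(Pow(Add(Mul(-1, Pow(4, -1)), Mul(0, Pow(6, -1))), 2), Mul(-1, -1)), Add(3, -10))) = Add(Add(-61, 67), Mul(Add(Pow(Add(Mul(-1, Rational(1, 4)), Mul(0, Rational(1, 6))), 2), 1), -7)) = Add(6, Mul(Add(Pow(Add(Rational(-1, 4), 0), 2), 1), -7)) = Add(6, Mul(Add(Pow(Rational(-1, 4), 2), 1), -7)) = Add(6, Mul(Add(Rational(1, 16), 1), -7)) = Add(6, Mul(Rational(17, 16), -7)) = Add(6, Rational(-119, 16)) = Rational(-23, 16)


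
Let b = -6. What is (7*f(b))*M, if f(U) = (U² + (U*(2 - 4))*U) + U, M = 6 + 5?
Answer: -3234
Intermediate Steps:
M = 11
f(U) = U - U² (f(U) = (U² + (U*(-2))*U) + U = (U² + (-2*U)*U) + U = (U² - 2*U²) + U = -U² + U = U - U²)
(7*f(b))*M = (7*(-6*(1 - 1*(-6))))*11 = (7*(-6*(1 + 6)))*11 = (7*(-6*7))*11 = (7*(-42))*11 = -294*11 = -3234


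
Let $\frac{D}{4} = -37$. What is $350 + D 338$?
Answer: $-49674$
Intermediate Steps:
$D = -148$ ($D = 4 \left(-37\right) = -148$)
$350 + D 338 = 350 - 50024 = -49674$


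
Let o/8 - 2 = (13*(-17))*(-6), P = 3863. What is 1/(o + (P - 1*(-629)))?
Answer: 1/15116 ≈ 6.6155e-5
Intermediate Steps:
o = 10624 (o = 16 + 8*((13*(-17))*(-6)) = 16 + 8*(-221*(-6)) = 16 + 8*1326 = 16 + 10608 = 10624)
1/(o + (P - 1*(-629))) = 1/(10624 + (3863 - 1*(-629))) = 1/(10624 + (3863 + 629)) = 1/(10624 + 4492) = 1/15116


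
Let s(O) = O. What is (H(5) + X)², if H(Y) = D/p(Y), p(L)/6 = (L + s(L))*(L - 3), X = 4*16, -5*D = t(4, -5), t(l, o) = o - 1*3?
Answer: 23049601/5625 ≈ 4097.7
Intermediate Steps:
t(l, o) = -3 + o (t(l, o) = o - 3 = -3 + o)
D = 8/5 (D = -(-3 - 5)/5 = -⅕*(-8) = 8/5 ≈ 1.6000)
X = 64
p(L) = 12*L*(-3 + L) (p(L) = 6*((L + L)*(L - 3)) = 6*((2*L)*(-3 + L)) = 6*(2*L*(-3 + L)) = 12*L*(-3 + L))
H(Y) = 2/(15*Y*(-3 + Y)) (H(Y) = 8/(5*((12*Y*(-3 + Y)))) = 8*(1/(12*Y*(-3 + Y)))/5 = 2/(15*Y*(-3 + Y)))
(H(5) + X)² = ((2/15)/(5*(-3 + 5)) + 64)² = ((2/15)*(⅕)/2 + 64)² = ((2/15)*(⅕)*(½) + 64)² = (1/75 + 64)² = (4801/75)² = 23049601/5625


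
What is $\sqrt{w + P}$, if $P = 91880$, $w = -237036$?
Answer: $2 i \sqrt{36289} \approx 380.99 i$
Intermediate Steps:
$\sqrt{w + P} = \sqrt{-237036 + 91880} = \sqrt{-145156} = 2 i \sqrt{36289}$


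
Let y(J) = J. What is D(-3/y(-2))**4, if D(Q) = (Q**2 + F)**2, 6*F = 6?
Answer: 815730721/65536 ≈ 12447.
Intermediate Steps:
F = 1 (F = (1/6)*6 = 1)
D(Q) = (1 + Q**2)**2 (D(Q) = (Q**2 + 1)**2 = (1 + Q**2)**2)
D(-3/y(-2))**4 = ((1 + (-3/(-2))**2)**2)**4 = ((1 + (-3*(-1/2))**2)**2)**4 = ((1 + (3/2)**2)**2)**4 = ((1 + 9/4)**2)**4 = ((13/4)**2)**4 = (169/16)**4 = 815730721/65536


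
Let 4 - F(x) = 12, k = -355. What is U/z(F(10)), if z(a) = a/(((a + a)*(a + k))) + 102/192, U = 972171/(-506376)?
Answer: -156843588/43288115 ≈ -3.6232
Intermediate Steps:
U = -108019/56264 (U = 972171*(-1/506376) = -108019/56264 ≈ -1.9199)
F(x) = -8 (F(x) = 4 - 1*12 = 4 - 12 = -8)
z(a) = 17/32 + 1/(2*(-355 + a)) (z(a) = a/(((a + a)*(a - 355))) + 102/192 = a/(((2*a)*(-355 + a))) + 102*(1/192) = a/((2*a*(-355 + a))) + 17/32 = a*(1/(2*a*(-355 + a))) + 17/32 = 1/(2*(-355 + a)) + 17/32 = 17/32 + 1/(2*(-355 + a)))
U/z(F(10)) = -108019*32*(-355 - 8)/(-6019 + 17*(-8))/56264 = -108019*(-11616/(-6019 - 136))/56264 = -108019/(56264*((1/32)*(-1/363)*(-6155))) = -108019/(56264*6155/11616) = -108019/56264*11616/6155 = -156843588/43288115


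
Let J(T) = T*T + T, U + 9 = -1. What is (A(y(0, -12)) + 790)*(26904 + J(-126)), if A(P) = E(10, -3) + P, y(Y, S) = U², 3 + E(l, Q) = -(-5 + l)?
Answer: 37620828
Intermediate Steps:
U = -10 (U = -9 - 1 = -10)
E(l, Q) = 2 - l (E(l, Q) = -3 - (-5 + l) = -3 + (5 - l) = 2 - l)
J(T) = T + T² (J(T) = T² + T = T + T²)
y(Y, S) = 100 (y(Y, S) = (-10)² = 100)
A(P) = -8 + P (A(P) = (2 - 1*10) + P = (2 - 10) + P = -8 + P)
(A(y(0, -12)) + 790)*(26904 + J(-126)) = ((-8 + 100) + 790)*(26904 - 126*(1 - 126)) = (92 + 790)*(26904 - 126*(-125)) = 882*(26904 + 15750) = 882*42654 = 37620828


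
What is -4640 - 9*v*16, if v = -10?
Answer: -3200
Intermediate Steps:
-4640 - 9*v*16 = -4640 - 9*(-10)*16 = -4640 + 90*16 = -4640 + 1440 = -3200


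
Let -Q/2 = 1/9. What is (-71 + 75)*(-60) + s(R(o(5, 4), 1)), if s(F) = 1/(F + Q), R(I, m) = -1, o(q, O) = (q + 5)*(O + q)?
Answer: -2649/11 ≈ -240.82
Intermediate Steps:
Q = -2/9 ≈ -0.22222
o(q, O) = (5 + q)*(O + q)
s(F) = 1/(-2/9 + F) (s(F) = 1/(F - 2/9) = 1/(-2/9 + F))
(-71 + 75)*(-60) + s(R(o(5, 4), 1)) = (-71 + 75)*(-60) + 9/(-2 + 9*(-1)) = 4*(-60) + 9/(-2 - 9) = -240 + 9/(-11) = -240 + 9*(-1/11) = -240 - 9/11 = -2649/11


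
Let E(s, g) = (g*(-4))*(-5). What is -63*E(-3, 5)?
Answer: -6300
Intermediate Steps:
E(s, g) = 20*g (E(s, g) = -4*g*(-5) = 20*g)
-63*E(-3, 5) = -1260*5 = -63*100 = -6300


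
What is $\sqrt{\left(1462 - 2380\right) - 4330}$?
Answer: $8 i \sqrt{82} \approx 72.443 i$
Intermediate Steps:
$\sqrt{\left(1462 - 2380\right) - 4330} = \sqrt{-918 - 4330} = \sqrt{-5248} = 8 i \sqrt{82}$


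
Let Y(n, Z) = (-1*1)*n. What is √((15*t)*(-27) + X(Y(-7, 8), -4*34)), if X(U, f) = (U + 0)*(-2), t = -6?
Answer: 4*√151 ≈ 49.153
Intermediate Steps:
Y(n, Z) = -n
X(U, f) = -2*U (X(U, f) = U*(-2) = -2*U)
√((15*t)*(-27) + X(Y(-7, 8), -4*34)) = √((15*(-6))*(-27) - (-2)*(-7)) = √(-90*(-27) - 2*7) = √(2430 - 14) = √2416 = 4*√151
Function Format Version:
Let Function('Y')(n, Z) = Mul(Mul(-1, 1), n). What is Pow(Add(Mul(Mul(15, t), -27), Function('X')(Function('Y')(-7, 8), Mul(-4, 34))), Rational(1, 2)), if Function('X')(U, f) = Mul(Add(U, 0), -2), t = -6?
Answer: Mul(4, Pow(151, Rational(1, 2))) ≈ 49.153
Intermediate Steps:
Function('Y')(n, Z) = Mul(-1, n)
Function('X')(U, f) = Mul(-2, U) (Function('X')(U, f) = Mul(U, -2) = Mul(-2, U))
Pow(Add(Mul(Mul(15, t), -27), Function('X')(Function('Y')(-7, 8), Mul(-4, 34))), Rational(1, 2)) = Pow(Add(Mul(Mul(15, -6), -27), Mul(-2, Mul(-1, -7))), Rational(1, 2)) = Pow(Add(Mul(-90, -27), Mul(-2, 7)), Rational(1, 2)) = Pow(Add(2430, -14), Rational(1, 2)) = Pow(2416, Rational(1, 2)) = Mul(4, Pow(151, Rational(1, 2)))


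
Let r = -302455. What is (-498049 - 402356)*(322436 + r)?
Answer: -17990992305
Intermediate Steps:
(-498049 - 402356)*(322436 + r) = (-498049 - 402356)*(322436 - 302455) = -900405*19981 = -17990992305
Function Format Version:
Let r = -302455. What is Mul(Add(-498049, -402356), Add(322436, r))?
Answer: -17990992305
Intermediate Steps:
Mul(Add(-498049, -402356), Add(322436, r)) = Mul(Add(-498049, -402356), Add(322436, -302455)) = Mul(-900405, 19981) = -17990992305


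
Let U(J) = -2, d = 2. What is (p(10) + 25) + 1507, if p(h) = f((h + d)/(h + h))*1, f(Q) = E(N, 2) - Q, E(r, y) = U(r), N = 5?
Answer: 7647/5 ≈ 1529.4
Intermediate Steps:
E(r, y) = -2
f(Q) = -2 - Q
p(h) = -2 - (2 + h)/(2*h) (p(h) = (-2 - (h + 2)/(h + h))*1 = (-2 - (2 + h)/(2*h))*1 = -2 - (2 + h)/(2*h))
(p(10) + 25) + 1507 = ((-5/2 - 1/10) + 25) + 1507 = ((-5/2 - 1*⅒) + 25) + 1507 = ((-5/2 - ⅒) + 25) + 1507 = (-13/5 + 25) + 1507 = 112/5 + 1507 = 7647/5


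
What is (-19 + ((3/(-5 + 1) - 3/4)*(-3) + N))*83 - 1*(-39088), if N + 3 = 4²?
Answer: 77927/2 ≈ 38964.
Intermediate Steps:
N = 13 (N = -3 + 4² = -3 + 16 = 13)
(-19 + ((3/(-5 + 1) - 3/4)*(-3) + N))*83 - 1*(-39088) = (-19 + ((3/(-5 + 1) - 3/4)*(-3) + 13))*83 - 1*(-39088) = (-19 + ((3/(-4) - 3*¼)*(-3) + 13))*83 + 39088 = (-19 + ((3*(-¼) - ¾)*(-3) + 13))*83 + 39088 = (-19 + ((-¾ - ¾)*(-3) + 13))*83 + 39088 = (-19 + (-3/2*(-3) + 13))*83 + 39088 = (-19 + (9/2 + 13))*83 + 39088 = (-19 + 35/2)*83 + 39088 = -3/2*83 + 39088 = -249/2 + 39088 = 77927/2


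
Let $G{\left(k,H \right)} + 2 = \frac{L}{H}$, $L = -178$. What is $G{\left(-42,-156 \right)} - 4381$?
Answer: $- \frac{341785}{78} \approx -4381.9$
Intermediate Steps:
$G{\left(k,H \right)} = -2 - \frac{178}{H}$
$G{\left(-42,-156 \right)} - 4381 = \left(-2 - \frac{178}{-156}\right) - 4381 = \left(-2 - - \frac{89}{78}\right) - 4381 = \left(-2 + \frac{89}{78}\right) - 4381 = - \frac{67}{78} - 4381 = - \frac{341785}{78}$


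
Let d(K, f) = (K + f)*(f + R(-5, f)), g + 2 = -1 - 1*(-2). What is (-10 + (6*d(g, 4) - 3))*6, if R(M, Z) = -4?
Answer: -78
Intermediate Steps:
g = -1 (g = -2 + (-1 - 1*(-2)) = -2 + (-1 + 2) = -2 + 1 = -1)
d(K, f) = (-4 + f)*(K + f) (d(K, f) = (K + f)*(f - 4) = (K + f)*(-4 + f) = (-4 + f)*(K + f))
(-10 + (6*d(g, 4) - 3))*6 = (-10 + (6*(4² - 4*(-1) - 4*4 - 1*4) - 3))*6 = (-10 + (6*(16 + 4 - 16 - 4) - 3))*6 = (-10 + (6*0 - 3))*6 = (-10 + (0 - 3))*6 = (-10 - 3)*6 = -13*6 = -78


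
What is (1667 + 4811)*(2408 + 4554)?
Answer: 45099836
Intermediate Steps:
(1667 + 4811)*(2408 + 4554) = 6478*6962 = 45099836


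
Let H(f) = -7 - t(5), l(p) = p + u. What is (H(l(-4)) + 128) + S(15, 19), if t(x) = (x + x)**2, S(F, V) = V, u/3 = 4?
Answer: 40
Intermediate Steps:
u = 12 (u = 3*4 = 12)
t(x) = 4*x**2 (t(x) = (2*x)**2 = 4*x**2)
l(p) = 12 + p (l(p) = p + 12 = 12 + p)
H(f) = -107 (H(f) = -7 - 4*5**2 = -7 - 4*25 = -7 - 1*100 = -7 - 100 = -107)
(H(l(-4)) + 128) + S(15, 19) = (-107 + 128) + 19 = 21 + 19 = 40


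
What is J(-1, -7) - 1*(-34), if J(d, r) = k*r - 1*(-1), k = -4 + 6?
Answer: 21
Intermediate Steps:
k = 2
J(d, r) = 1 + 2*r (J(d, r) = 2*r - 1*(-1) = 2*r + 1 = 1 + 2*r)
J(-1, -7) - 1*(-34) = (1 + 2*(-7)) - 1*(-34) = (1 - 14) + 34 = -13 + 34 = 21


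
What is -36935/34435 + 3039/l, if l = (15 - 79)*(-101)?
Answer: -26819975/44517568 ≈ -0.60246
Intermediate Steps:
l = 6464 (l = -64*(-101) = 6464)
-36935/34435 + 3039/l = -36935/34435 + 3039/6464 = -36935*1/34435 + 3039*(1/6464) = -7387/6887 + 3039/6464 = -26819975/44517568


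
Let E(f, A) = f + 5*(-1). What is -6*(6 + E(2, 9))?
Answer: -18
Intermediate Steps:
E(f, A) = -5 + f (E(f, A) = f - 5 = -5 + f)
-6*(6 + E(2, 9)) = -6*(6 + (-5 + 2)) = -6*(6 - 3) = -6*3 = -18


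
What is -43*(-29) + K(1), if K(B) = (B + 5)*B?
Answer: 1253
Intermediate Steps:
K(B) = B*(5 + B) (K(B) = (5 + B)*B = B*(5 + B))
-43*(-29) + K(1) = -43*(-29) + 1*(5 + 1) = 1247 + 1*6 = 1247 + 6 = 1253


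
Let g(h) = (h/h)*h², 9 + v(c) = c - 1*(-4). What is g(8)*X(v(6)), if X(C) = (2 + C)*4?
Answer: 768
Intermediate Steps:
v(c) = -5 + c (v(c) = -9 + (c - 1*(-4)) = -9 + (c + 4) = -9 + (4 + c) = -5 + c)
g(h) = h² (g(h) = 1*h² = h²)
X(C) = 8 + 4*C
g(8)*X(v(6)) = 8²*(8 + 4*(-5 + 6)) = 64*(8 + 4*1) = 64*(8 + 4) = 64*12 = 768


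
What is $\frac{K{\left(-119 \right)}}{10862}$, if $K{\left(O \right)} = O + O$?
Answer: $- \frac{119}{5431} \approx -0.021911$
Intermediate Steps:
$K{\left(O \right)} = 2 O$
$\frac{K{\left(-119 \right)}}{10862} = \frac{2 \left(-119\right)}{10862} = \left(-238\right) \frac{1}{10862} = - \frac{119}{5431}$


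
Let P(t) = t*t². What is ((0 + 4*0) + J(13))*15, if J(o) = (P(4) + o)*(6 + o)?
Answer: 21945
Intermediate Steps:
P(t) = t³
J(o) = (6 + o)*(64 + o) (J(o) = (4³ + o)*(6 + o) = (64 + o)*(6 + o) = (6 + o)*(64 + o))
((0 + 4*0) + J(13))*15 = ((0 + 4*0) + (384 + 13² + 70*13))*15 = ((0 + 0) + (384 + 169 + 910))*15 = (0 + 1463)*15 = 1463*15 = 21945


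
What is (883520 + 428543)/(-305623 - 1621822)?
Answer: -1312063/1927445 ≈ -0.68073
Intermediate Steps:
(883520 + 428543)/(-305623 - 1621822) = 1312063/(-1927445) = 1312063*(-1/1927445) = -1312063/1927445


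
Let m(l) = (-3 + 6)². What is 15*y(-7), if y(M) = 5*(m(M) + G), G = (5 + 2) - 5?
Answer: 825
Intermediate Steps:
m(l) = 9 (m(l) = 3² = 9)
G = 2 (G = 7 - 5 = 2)
y(M) = 55 (y(M) = 5*(9 + 2) = 5*11 = 55)
15*y(-7) = 15*55 = 825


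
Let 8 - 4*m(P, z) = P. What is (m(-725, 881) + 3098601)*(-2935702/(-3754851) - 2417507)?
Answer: -112515314667621008435/15019404 ≈ -7.4913e+12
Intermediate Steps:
m(P, z) = 2 - P/4
(m(-725, 881) + 3098601)*(-2935702/(-3754851) - 2417507) = ((2 - ¼*(-725)) + 3098601)*(-2935702/(-3754851) - 2417507) = ((2 + 725/4) + 3098601)*(-2935702*(-1/3754851) - 2417507) = (733/4 + 3098601)*(2935702/3754851 - 2417507) = (12395137/4)*(-9077375640755/3754851) = -112515314667621008435/15019404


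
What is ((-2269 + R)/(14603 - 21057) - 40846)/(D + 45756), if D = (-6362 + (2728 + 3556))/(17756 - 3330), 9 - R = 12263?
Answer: -1901386911493/2130065181006 ≈ -0.89264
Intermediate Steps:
R = -12254 (R = 9 - 1*12263 = 9 - 12263 = -12254)
D = -39/7213 (D = (-6362 + 6284)/14426 = -78*1/14426 = -39/7213 ≈ -0.0054069)
((-2269 + R)/(14603 - 21057) - 40846)/(D + 45756) = ((-2269 - 12254)/(14603 - 21057) - 40846)/(-39/7213 + 45756) = (-14523/(-6454) - 40846)/(330037989/7213) = (-14523*(-1/6454) - 40846)*(7213/330037989) = (14523/6454 - 40846)*(7213/330037989) = -263605561/6454*7213/330037989 = -1901386911493/2130065181006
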